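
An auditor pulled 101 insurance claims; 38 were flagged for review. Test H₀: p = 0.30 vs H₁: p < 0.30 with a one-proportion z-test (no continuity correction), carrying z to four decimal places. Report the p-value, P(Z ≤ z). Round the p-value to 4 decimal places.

p-value = 0.9527

p̂ = 38/101 = 0.37624.
SE₀ = √(0.30·0.70/101) = 0.045598.
Test statistic (full precision, shown to 4 dp): z = (38/101 − 0.30)/SE₀ ≈ 1.6719.
p-value = P(Z ≤ z) with z = 1.6719 → 0.9527.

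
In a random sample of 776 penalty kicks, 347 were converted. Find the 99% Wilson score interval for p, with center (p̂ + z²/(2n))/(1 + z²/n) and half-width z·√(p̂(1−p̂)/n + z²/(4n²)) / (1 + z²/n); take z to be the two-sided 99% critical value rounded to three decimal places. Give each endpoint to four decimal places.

(0.4018, 0.4934)

p̂ = 347/776 = 0.44716; z = 2.576, so z² = 6.635776.
Denominator 1 + z²/n = 1 + 6.635776/776 = 1.008551.
Center = (0.44716 + 0.004276)/1.008551 = 0.44761.
Radicand: p̂(1−p̂)/n + z²/(4n²) = 0.000318568 + 0.000002755 = 0.000321323.
Half-width = 2.576·√0.000321323/1.008551 = 0.04578.
So the interval runs from 0.4018 to 0.4934.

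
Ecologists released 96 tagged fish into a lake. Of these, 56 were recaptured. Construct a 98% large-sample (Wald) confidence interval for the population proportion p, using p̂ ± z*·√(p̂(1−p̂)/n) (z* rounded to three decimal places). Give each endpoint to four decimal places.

(0.4663, 0.7004)

The sample proportion is 56/96 = 0.58333.
SE = √(p̂(1−p̂)/n) = √(0.243056/96) = 0.050317.
z* = 2.326 at the 98% level.
Margin of error: 2.326 × 0.050317 = 0.11704.
Interval: 0.58333 ± 0.11704 → (0.4663, 0.7004).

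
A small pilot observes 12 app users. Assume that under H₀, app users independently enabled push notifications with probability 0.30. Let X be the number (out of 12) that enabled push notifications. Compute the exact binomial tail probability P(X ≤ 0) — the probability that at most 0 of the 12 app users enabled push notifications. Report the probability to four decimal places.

X ~ Binomial(n=12, p=0.30).
P(X ≤ 0) = C(12,0)·0.30^0·0.70^12.
= 0.013841 = 0.0138.

P = 0.0138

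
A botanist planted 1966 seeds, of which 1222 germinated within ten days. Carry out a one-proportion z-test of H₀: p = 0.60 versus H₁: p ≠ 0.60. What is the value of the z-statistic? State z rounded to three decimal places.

p̂ = 1222/1966 = 0.62157.
Under H₀, SE = √(p₀(1−p₀)/n) = √(0.60·0.40/1966) = √0.000122075 = 0.011049.
z = (p̂ − p₀)/SE = (0.62157 − 0.60)/0.011049 = 1.952.

z = 1.952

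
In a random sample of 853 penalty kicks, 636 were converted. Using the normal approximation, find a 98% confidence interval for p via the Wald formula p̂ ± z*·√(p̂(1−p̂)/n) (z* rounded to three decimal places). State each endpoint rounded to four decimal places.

(0.7109, 0.7803)

p̂ = 636/853 = 0.74560.
SE = √(p̂(1−p̂)/n) = √(0.189679/853) = 0.014912.
z* = 2.326 at the 98% level.
Margin = 2.326·0.014912 = 0.03469.
CI: 0.74560 ± 0.03469 = (0.7109, 0.7803).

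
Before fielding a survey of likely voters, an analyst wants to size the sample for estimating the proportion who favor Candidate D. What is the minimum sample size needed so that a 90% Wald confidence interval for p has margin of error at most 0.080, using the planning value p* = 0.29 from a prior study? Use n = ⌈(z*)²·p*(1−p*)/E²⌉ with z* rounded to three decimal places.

z* = 1.645 at the 90% level.
p*(1−p*) = 0.2059.
Required n before rounding: 2.706025 × 0.2059 / 0.080² = 87.058.
⌈87.058⌉ = 88.

n = 88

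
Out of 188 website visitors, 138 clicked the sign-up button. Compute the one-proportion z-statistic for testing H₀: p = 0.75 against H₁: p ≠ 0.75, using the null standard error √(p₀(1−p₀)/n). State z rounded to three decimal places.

z = -0.505

p̂ = 138/188 = 0.73404.
Under H₀, SE = √(p₀(1−p₀)/n) = √(0.75·0.25/188) = √0.000997340 = 0.031581.
z = (p̂ − p₀)/SE = (0.73404 − 0.75)/0.031581 = -0.505.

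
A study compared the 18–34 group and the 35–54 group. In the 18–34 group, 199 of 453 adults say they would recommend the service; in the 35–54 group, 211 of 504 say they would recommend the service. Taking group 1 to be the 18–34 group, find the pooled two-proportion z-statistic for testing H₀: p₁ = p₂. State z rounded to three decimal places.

p̂₁ = 199/453 = 0.43929, p̂₂ = 211/504 = 0.41865.
Pooling: p̂ = 410/957 = 0.42842.
SE = √[p̂(1−p̂)(1/n₁+1/n₂)] = √[0.42842·0.57158·(1/453+1/504)] ≈ 0.032038.
z = 0.02064/0.032038 = 0.644.

z = 0.644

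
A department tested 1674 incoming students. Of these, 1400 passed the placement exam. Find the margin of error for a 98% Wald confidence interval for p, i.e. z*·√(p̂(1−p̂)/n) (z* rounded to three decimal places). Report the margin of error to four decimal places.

The sample proportion is 1400/1674 = 0.83632.
SE = √(p̂(1−p̂)/n) = √(0.136889/1674) = 0.009043.
For 98% confidence, z* = 2.326.
Margin of error = z*·SE = 2.326 × 0.009043 = 0.0210.

ME = 0.0210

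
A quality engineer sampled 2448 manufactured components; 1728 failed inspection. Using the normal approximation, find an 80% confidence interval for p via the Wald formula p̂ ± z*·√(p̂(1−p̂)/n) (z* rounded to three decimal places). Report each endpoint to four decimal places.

(0.6941, 0.7177)

p̂ = 1728/2448 = 0.70588.
SE(p̂) = √(0.70588·0.29412/2448) = 0.009209.
The 80% critical value is z* = 1.282.
Margin = 1.282·0.009209 = 0.01181.
CI: 0.70588 ± 0.01181 = (0.6941, 0.7177).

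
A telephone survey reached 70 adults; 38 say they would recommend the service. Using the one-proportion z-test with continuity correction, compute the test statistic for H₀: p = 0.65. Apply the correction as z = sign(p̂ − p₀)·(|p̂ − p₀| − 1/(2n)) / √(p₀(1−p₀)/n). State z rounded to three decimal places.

z = -1.754

Sample proportion p̂ = 38/70 = 0.54286. p̂ − p₀ = -0.107143.
Continuity correction 1/(2n) = 1/140 = 0.007143.
Corrected numerator: |-0.107143| − 0.007143 = 0.100000.
SE₀ = √(0.65·0.35/70) = 0.057009.
z = −0.100000/0.057009 = -1.754.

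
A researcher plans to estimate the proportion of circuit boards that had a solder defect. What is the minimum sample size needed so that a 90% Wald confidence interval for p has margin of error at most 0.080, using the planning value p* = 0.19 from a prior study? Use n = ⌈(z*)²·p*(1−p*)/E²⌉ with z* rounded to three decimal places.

For 90% confidence, z* = 1.645.
p*(1−p*) = 0.1539.
Required n before rounding: 2.706025 × 0.1539 / 0.080² = 65.071.
Rounding up, n = 66.

n = 66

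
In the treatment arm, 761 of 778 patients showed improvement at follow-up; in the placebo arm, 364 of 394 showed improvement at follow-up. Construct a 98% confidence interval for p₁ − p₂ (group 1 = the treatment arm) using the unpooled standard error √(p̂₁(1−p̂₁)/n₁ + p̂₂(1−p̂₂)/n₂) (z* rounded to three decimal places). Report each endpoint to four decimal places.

(0.0209, 0.0877)

p̂₁ = 761/778 = 0.97815, p̂₂ = 364/394 = 0.92386; p̂₁ − p̂₂ = 0.05429.
SE = √(0.000027472 + 0.000178539) = √0.000206011 = 0.014353.
z* = 2.326 at the 98% level. Margin of error = 0.03339.
So the interval runs from 0.0209 to 0.0877.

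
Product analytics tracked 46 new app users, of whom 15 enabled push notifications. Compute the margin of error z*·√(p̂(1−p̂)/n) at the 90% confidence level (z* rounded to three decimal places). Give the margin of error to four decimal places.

The sample proportion is 15/46 = 0.32609.
SE(p̂) = √(0.32609·0.67391/46) = 0.069118.
z* = 1.645 at the 90% level.
So ME = 0.1137.

ME = 0.1137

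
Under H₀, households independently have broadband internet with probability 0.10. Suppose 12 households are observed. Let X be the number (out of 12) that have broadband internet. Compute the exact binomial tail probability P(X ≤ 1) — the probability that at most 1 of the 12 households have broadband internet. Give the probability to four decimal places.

P = 0.6590

X is binomial with n = 12 and p = 0.10.
P(X ≤ 1) = C(12,0)·0.10^0·0.90^12 + C(12,1)·0.10^1·0.90^11.
= 0.282430 + 0.376573 = 0.6590.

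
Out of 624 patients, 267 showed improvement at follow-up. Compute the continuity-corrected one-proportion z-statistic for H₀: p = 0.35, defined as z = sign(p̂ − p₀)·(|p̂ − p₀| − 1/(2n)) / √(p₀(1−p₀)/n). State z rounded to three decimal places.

z = 4.037

Sample proportion p̂ = 267/624 = 0.42788. p̂ − p₀ = 0.077885.
1/(2n) = 0.000801.
Corrected numerator: |0.077885| − 0.000801 = 0.077084.
SE₀ = √(0.35·0.65/624) = 0.019094.
z = +0.077084/0.019094 = 4.037.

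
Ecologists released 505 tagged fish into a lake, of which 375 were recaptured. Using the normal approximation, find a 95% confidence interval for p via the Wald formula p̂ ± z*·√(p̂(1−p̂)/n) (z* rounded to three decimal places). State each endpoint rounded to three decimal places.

(0.704, 0.781)

p̂ = 375/505 = 0.74257.
SE = √(p̂(1−p̂)/n) = √(0.191158/505) = 0.019456.
The 95% critical value is z* = 1.960.
Margin = 1.960·0.019456 = 0.03813.
So the interval runs from 0.704 to 0.781.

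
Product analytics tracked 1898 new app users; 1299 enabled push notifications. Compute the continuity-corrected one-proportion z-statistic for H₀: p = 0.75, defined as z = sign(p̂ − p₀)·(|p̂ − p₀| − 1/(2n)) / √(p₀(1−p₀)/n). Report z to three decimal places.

With x = 1299 successes in n = 1898, p̂ = 0.68440. p̂ − p₀ = -0.065595.
1/(2n) = 0.000263.
Corrected numerator: |-0.065595| − 0.000263 = 0.065332.
Null standard error: √(0.75·0.25/1898) = √0.000098788 = 0.009939.
z = (−)0.065332/0.009939 = -6.573.

z = -6.573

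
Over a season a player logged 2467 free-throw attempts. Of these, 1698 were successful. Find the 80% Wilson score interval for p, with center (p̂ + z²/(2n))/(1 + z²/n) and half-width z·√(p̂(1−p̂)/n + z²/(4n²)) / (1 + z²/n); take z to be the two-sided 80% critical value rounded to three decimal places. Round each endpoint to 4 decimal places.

p̂ = 1698/2467 = 0.68829; z = 1.282, so z² = 1.643524.
1 + z²/n = 1.000666.
Center = (0.68829 + 0.000333)/1.000666 = 0.68816.
Radicand: p̂(1−p̂)/n + z²/(4n²) = 0.000086967 + 0.000000068 = 0.000087035.
Half-width = z·√(radicand)/denom = 1.282·0.009329/1.000666 = 0.01195.
So the interval runs from 0.6762 to 0.7001.

(0.6762, 0.7001)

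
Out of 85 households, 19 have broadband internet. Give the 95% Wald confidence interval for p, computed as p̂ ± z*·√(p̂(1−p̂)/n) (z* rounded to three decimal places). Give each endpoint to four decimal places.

(0.1350, 0.3121)

With x = 19 successes in n = 85, p̂ = 0.22353.
Standard error of p̂: √(0.173564/85) = √0.002041930 = 0.045188.
For 95% confidence, z* = 1.960.
Margin = 1.960·0.045188 = 0.08857.
CI: 0.22353 ± 0.08857 = (0.1350, 0.3121).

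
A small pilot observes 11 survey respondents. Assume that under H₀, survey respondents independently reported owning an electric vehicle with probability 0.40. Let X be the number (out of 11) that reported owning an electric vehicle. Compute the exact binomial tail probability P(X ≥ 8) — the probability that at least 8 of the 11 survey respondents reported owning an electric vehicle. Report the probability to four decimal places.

X ~ Binomial(n=11, p=0.40).
P(X ≥ 8) = C(11,8)·0.40^8·0.60^3 + C(11,9)·0.40^9·0.60^2 + C(11,10)·0.40^10·0.60^1 + C(11,11)·0.40^11·0.60^0.
= 0.023357 + 0.005190 + 0.000692 + 0.000042 = 0.0293.

P = 0.0293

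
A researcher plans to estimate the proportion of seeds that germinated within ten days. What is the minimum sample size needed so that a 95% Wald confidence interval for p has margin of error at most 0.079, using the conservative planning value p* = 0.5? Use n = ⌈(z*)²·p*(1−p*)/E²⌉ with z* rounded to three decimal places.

z* = 1.960 at the 95% level.
p*(1−p*) = 0.2500.
Required n before rounding: 3.841600 × 0.2500 / 0.079² = 153.886.
Rounding up, n = 154.

n = 154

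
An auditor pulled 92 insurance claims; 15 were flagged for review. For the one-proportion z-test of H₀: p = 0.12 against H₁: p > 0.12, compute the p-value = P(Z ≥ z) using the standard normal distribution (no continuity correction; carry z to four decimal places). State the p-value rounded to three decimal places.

p-value = 0.102

The sample proportion is 15/92 = 0.16304.
Null standard error: √(0.12·0.88/92) = √0.001147826 = 0.033880.
z = (p̂ − p₀)/SE = (15/92 − 0.12)/0.033880 ≈ 1.2705.
From the standard normal, P(Z ≥ z) = 0.102.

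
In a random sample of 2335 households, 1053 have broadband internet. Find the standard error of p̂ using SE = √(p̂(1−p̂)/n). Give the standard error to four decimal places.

SE = 0.0103

Sample proportion p̂ = 1053/2335 = 0.45096.
p̂(1−p̂) = 0.45096·0.54904 = 0.247595.
SE = √(0.247595/2335) = √0.000106036 = 0.0103.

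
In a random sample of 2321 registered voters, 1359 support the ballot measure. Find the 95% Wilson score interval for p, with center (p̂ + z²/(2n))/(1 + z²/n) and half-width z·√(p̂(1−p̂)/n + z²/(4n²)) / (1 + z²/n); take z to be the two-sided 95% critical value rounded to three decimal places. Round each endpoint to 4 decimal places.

(0.5654, 0.6054)

p̂ = 1359/2321 = 0.58552; z = 1.960, so z² = 3.841600.
Denominator 1 + z²/n = 1 + 3.841600/2321 = 1.001655.
Center = (0.58552 + 0.000828)/1.001655 = 0.58538.
Radicand: p̂(1−p̂)/n + z²/(4n²) = 0.000104561 + 0.000000178 = 0.000104739.
Half-width = 1.960·√0.000104739/1.001655 = 0.02003.
Interval: 0.58538 ± 0.02003 → (0.5654, 0.6054).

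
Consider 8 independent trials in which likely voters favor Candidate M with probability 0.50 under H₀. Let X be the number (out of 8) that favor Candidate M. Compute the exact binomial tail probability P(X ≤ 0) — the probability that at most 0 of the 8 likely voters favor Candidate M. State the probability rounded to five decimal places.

P = 0.00391

X ~ Binomial(n=8, p=0.50).
P(X ≤ 0) = C(8,0)·0.50^0·0.50^8.
= 0.003906 = 0.00391.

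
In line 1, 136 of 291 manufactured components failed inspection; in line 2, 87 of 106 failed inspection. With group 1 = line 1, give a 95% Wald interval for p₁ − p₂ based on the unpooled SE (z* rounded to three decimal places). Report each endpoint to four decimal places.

(-0.4462, -0.2606)

p̂₁ = 136/291 = 0.46735, p̂₂ = 87/106 = 0.82075; p̂₁ − p̂₂ = -0.35340.
SE = √(0.000855444 + 0.001387891) = √0.002243335 = 0.047364.
For 95% confidence, z* = 1.960. Margin = 1.960·0.047364 = 0.09283.
So the interval runs from -0.4462 to -0.2606.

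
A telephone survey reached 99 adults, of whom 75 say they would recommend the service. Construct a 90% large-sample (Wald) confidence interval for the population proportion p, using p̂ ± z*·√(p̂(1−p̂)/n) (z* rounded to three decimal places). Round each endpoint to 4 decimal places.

(0.6867, 0.8284)

p̂ = 75/99 = 0.75758.
SE = √(p̂(1−p̂)/n) = √(0.183655/99) = 0.043071.
z* = 1.645 at the 90% level.
Margin of error: 1.645 × 0.043071 = 0.07085.
Interval: 0.75758 ± 0.07085 → (0.6867, 0.8284).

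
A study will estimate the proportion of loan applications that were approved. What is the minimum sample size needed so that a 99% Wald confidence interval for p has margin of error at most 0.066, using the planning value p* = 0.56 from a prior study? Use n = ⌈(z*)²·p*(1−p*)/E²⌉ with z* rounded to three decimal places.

n = 376

z* = 2.576 at the 99% level.
p*(1−p*) = 0.2464.
(z*)²·p*(1−p*)/E² = 6.635776·0.2464/0.004356 = 375.357.
Rounding up, n = 376.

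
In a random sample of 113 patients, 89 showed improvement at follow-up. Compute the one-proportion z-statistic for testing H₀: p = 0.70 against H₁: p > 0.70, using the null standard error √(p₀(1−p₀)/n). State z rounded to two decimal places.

z = 2.03

With x = 89 successes in n = 113, p̂ = 0.78761.
Null standard error: √(0.70·0.30/113) = √0.001858407 = 0.043109.
z = (p̂ − p₀)/SE = (0.78761 − 0.70)/0.043109 = 2.03.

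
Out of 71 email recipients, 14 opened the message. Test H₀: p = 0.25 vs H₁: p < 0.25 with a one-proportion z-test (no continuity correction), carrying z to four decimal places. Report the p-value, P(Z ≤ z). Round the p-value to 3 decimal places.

p-value = 0.152

With x = 14 successes in n = 71, p̂ = 0.19718.
Null standard error: √(0.25·0.75/71) = √0.002640845 = 0.051389.
Test statistic (full precision, shown to 4 dp): z = (14/71 − 0.25)/SE₀ ≈ -1.0278.
p-value = P(Z ≤ z) with z = -1.0278 → 0.152.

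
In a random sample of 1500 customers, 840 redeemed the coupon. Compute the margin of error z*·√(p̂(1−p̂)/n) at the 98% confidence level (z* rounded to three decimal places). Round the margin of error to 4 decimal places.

ME = 0.0298

Sample proportion p̂ = 840/1500 = 0.56000.
SE(p̂) = √(0.56000·0.44000/1500) = 0.012817.
For 98% confidence, z* = 2.326.
ME = 2.326·0.012817 = 0.0298.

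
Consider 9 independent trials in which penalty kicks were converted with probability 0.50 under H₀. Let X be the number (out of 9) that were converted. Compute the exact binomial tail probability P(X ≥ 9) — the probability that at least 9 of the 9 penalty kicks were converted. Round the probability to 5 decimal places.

P = 0.00195

X is binomial with n = 9 and p = 0.50.
P(X ≥ 9) = C(9,9)·0.50^9·0.50^0.
= 0.001953 = 0.00195.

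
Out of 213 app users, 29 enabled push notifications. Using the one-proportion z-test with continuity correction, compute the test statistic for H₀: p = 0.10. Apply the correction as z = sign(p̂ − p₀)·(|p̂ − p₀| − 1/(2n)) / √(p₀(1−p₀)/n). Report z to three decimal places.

Sample proportion p̂ = 29/213 = 0.13615. p̂ − p₀ = 0.036150.
Continuity correction 1/(2n) = 1/426 = 0.002347.
Corrected numerator: |0.036150| − 0.002347 = 0.033803.
Under H₀, SE = √(p₀(1−p₀)/n) = √(0.10·0.90/213) = √0.000422535 = 0.020556.
z = +0.033803/0.020556 = 1.644.

z = 1.644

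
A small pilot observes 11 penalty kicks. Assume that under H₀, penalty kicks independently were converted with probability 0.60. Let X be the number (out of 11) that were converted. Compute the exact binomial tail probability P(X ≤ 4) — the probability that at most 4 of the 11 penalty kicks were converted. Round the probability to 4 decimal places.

X ~ Binomial(n=11, p=0.60).
P(X ≤ 4) = Σ_{j=0}^{4} C(11,j)·0.60^j·0.40^{11−j}.
= 0.000042 + 0.000692 + 0.005190 + 0.023357 + 0.070071 = 0.0994.

P = 0.0994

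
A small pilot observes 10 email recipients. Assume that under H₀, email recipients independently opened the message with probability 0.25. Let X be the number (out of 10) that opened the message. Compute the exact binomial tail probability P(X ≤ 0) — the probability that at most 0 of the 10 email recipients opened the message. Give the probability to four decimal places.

X ~ Binomial(n=10, p=0.25).
P(X ≤ 0) = C(10,0)·0.25^0·0.75^10.
= 0.056314 = 0.0563.

P = 0.0563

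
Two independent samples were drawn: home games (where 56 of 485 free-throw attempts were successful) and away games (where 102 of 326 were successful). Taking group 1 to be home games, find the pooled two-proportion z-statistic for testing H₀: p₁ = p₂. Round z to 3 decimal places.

p̂₁ = 56/485 = 0.11546, p̂₂ = 102/326 = 0.31288.
Pooled p̂ = (56+102)/(485+326) = 158/811 = 0.19482.
SE = √[p̂(1−p̂)(1/n₁+1/n₂)] = √[0.19482·0.80518·(1/485+1/326)] ≈ 0.028366.
z = (p̂₁ − p̂₂)/SE = (0.11546 − 0.31288)/0.028366 = -0.19742/0.028366 = -6.960.

z = -6.960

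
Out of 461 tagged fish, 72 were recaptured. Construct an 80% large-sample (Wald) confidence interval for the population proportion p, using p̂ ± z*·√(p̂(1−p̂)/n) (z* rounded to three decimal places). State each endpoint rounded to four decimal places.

(0.1345, 0.1779)

p̂ = 72/461 = 0.15618.
SE = √(p̂(1−p̂)/n) = √(0.131789/461) = 0.016908.
The 80% critical value is z* = 1.282.
Margin of error: 1.282 × 0.016908 = 0.02168.
CI: 0.15618 ± 0.02168 = (0.1345, 0.1779).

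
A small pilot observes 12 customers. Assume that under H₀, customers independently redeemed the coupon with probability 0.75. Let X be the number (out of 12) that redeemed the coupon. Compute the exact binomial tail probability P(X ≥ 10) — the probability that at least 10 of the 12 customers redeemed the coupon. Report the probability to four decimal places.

X ~ Binomial(n=12, p=0.75).
P(X ≥ 10) = C(12,10)·0.75^10·0.25^2 + C(12,11)·0.75^11·0.25^1 + C(12,12)·0.75^12·0.25^0.
= 0.232293 + 0.126705 + 0.031676 = 0.3907.

P = 0.3907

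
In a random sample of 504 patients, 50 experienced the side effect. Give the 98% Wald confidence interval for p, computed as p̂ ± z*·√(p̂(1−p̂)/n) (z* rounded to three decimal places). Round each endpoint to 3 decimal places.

The sample proportion is 50/504 = 0.09921.
Standard error of p̂: √(0.089364/504) = √0.000177310 = 0.013316.
For 98% confidence, z* = 2.326.
Margin of error: 2.326 × 0.013316 = 0.03097.
CI: 0.09921 ± 0.03097 = (0.068, 0.130).

(0.068, 0.130)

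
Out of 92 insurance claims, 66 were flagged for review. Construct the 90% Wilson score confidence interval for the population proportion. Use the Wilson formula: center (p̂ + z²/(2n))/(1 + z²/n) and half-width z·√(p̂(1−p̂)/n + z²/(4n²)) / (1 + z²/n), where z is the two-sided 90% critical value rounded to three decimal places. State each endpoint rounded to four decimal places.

(0.6348, 0.7875)

Here p̂ = 66/92 = 0.71739 and z = 1.645 (z² = 2.706025).
Denominator 1 + z²/n = 1 + 2.706025/92 = 1.029413.
Adjusted center: (0.71739 + z²/(2n))/1.029413 = 0.71118.
Radicand: p̂(1−p̂)/n + z²/(4n²) = 0.002203707 + 0.000079927 = 0.002283634.
Half-width = 1.645·√0.002283634/1.029413 = 0.07636.
So the interval runs from 0.6348 to 0.7875.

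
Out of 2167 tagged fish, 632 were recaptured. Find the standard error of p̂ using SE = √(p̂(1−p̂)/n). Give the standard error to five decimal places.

SE = 0.00976

p̂ = 632/2167 = 0.29165.
p̂(1−p̂) = 0.206590.
Dividing by n and taking the root: √0.000095335 = 0.00976.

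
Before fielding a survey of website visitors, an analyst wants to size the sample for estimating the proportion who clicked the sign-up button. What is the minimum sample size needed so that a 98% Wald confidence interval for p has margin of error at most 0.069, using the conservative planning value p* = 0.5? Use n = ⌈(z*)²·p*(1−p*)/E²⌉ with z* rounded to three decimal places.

n = 285

The 98% critical value is z* = 2.326.
p*(1−p*) = 0.2500.
Required n before rounding: 5.410276 × 0.2500 / 0.069² = 284.093.
⌈284.093⌉ = 285.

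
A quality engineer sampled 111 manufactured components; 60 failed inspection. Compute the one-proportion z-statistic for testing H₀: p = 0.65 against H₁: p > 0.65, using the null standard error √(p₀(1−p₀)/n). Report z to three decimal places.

p̂ = 60/111 = 0.54054.
Null standard error: √(0.65·0.35/111) = √0.002049550 = 0.045272.
Test statistic: z = -0.10946/0.045272 = -2.418.

z = -2.418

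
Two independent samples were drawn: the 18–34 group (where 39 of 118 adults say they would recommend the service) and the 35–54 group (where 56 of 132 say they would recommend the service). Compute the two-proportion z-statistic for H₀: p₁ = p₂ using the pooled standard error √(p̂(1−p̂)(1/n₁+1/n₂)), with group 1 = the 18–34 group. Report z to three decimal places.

Sample proportions: p̂₁ = 39/118 = 0.33051 and p̂₂ = 56/132 = 0.42424.
Pooling: p̂ = 95/250 = 0.38000.
Pooled SE = √[0.2356000·0.01605033] ≈ 0.061494.
z = -0.09373/0.061494 = -1.524.

z = -1.524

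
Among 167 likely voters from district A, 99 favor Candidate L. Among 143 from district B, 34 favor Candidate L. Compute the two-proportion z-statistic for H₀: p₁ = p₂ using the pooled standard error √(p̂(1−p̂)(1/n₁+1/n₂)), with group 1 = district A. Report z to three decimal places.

Sample proportions: p̂₁ = 99/167 = 0.59281 and p̂₂ = 34/143 = 0.23776.
Pooled p̂ = (99+34)/(167+143) = 133/310 = 0.42903.
Pooled SE = √[0.2449636·0.01298103] ≈ 0.056390.
z = 0.35505/0.056390 = 6.296.

z = 6.296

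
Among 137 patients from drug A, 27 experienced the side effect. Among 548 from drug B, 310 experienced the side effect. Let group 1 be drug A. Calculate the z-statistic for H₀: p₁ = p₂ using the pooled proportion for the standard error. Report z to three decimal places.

z = -7.719

p̂₁ = 27/137 = 0.19708, p̂₂ = 310/548 = 0.56569.
Pooled p̂ = (27+310)/(137+548) = 337/685 = 0.49197.
Pooled SE = √[0.2499355·0.00912409] ≈ 0.047754.
z = (p̂₁ − p̂₂)/SE = (0.19708 − 0.56569)/0.047754 = -0.36861/0.047754 = -7.719.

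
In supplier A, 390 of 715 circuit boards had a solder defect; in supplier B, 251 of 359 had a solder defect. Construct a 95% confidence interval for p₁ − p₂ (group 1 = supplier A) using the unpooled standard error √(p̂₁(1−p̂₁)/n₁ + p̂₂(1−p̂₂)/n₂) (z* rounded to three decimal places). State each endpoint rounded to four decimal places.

p̂₁ = 0.54545, p̂₂ = 0.69916, so the observed difference is -0.15371.
SE = √(0.000346761 + 0.000585887) = √0.000932648 = 0.030539.
z* = 1.960 at the 95% level. Margin = 1.960·0.030539 = 0.05986.
So the interval runs from -0.2136 to -0.0939.

(-0.2136, -0.0939)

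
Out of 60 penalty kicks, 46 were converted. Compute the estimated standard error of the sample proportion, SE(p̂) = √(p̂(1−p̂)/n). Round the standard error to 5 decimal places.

SE = 0.05460

Sample proportion p̂ = 46/60 = 0.76667.
p̂(1−p̂) = 0.76667·0.23333 = 0.178887.
SE = √(0.178887/60) = 0.05460.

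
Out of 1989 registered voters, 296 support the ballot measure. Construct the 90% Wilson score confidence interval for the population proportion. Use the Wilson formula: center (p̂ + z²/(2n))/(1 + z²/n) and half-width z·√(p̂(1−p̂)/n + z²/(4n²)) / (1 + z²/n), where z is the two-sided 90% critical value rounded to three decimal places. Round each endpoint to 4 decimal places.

(0.1362, 0.1624)

Here p̂ = 296/1989 = 0.14882 and z = 1.645 (z² = 2.706025).
Denominator 1 + z²/n = 1 + 2.706025/1989 = 1.001360.
Adjusted center: (0.14882 + z²/(2n))/1.001360 = 0.14930.
Radicand: p̂(1−p̂)/n + z²/(4n²) = 0.000063686 + 0.000000171 = 0.000063857.
Half-width = z·√(radicand)/denom = 1.645·0.007991/1.001360 = 0.01313.
So the interval runs from 0.1362 to 0.1624.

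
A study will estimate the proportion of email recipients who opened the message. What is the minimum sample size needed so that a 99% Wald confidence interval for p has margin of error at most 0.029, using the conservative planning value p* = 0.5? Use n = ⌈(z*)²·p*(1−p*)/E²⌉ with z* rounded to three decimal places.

n = 1973

The 99% critical value is z* = 2.576.
p*(1−p*) = 0.2500.
(z*)²·p*(1−p*)/E² = 6.635776·0.2500/0.000841 = 1972.585.
⌈1972.585⌉ = 1973.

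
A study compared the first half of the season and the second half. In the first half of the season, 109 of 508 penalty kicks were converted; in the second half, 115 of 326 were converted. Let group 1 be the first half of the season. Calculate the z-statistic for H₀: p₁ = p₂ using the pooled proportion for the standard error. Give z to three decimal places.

Sample proportions: p̂₁ = 109/508 = 0.21457 and p̂₂ = 115/326 = 0.35276.
Pooled p̂ = (109+115)/(508+326) = 224/834 = 0.26859.
SE = √[p̂(1−p̂)(1/n₁+1/n₂)] = √[0.26859·0.73141·(1/508+1/326)] ≈ 0.031453.
z = -0.13819/0.031453 = -4.394.

z = -4.394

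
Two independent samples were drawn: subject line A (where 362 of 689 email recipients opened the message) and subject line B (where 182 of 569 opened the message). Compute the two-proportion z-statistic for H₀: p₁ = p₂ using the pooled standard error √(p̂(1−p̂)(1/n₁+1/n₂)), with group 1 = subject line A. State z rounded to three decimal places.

p̂₁ = 362/689 = 0.52540, p̂₂ = 182/569 = 0.31986.
Pooling: p̂ = 544/1258 = 0.43243.
Pooled SE = √[0.2454346·0.00320885] ≈ 0.028064.
z = 0.20554/0.028064 = 7.324.

z = 7.324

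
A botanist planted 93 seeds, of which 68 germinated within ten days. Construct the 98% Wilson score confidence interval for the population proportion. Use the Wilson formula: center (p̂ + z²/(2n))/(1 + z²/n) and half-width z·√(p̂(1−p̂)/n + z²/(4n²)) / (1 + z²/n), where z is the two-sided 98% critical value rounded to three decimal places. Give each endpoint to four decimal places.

p̂ = 68/93 = 0.73118; z = 2.326, so z² = 5.410276.
1 + z²/n = 1.058175.
Adjusted center: (0.73118 + z²/(2n))/1.058175 = 0.71847.
Radicand: p̂(1−p̂)/n + z²/(4n²) = 0.002113489 + 0.000156384 = 0.002269873.
Half-width = z·√(radicand)/denom = 2.326·0.047643/1.058175 = 0.10473.
Interval: 0.71847 ± 0.10473 → (0.6137, 0.8232).

(0.6137, 0.8232)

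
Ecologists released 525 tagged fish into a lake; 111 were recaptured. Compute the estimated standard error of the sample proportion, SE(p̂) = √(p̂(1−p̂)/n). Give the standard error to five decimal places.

SE = 0.01782

p̂ = 111/525 = 0.21143.
p̂(1−p̂) = 0.166727.
SE = √(0.166727/525) = √0.000317575 = 0.01782.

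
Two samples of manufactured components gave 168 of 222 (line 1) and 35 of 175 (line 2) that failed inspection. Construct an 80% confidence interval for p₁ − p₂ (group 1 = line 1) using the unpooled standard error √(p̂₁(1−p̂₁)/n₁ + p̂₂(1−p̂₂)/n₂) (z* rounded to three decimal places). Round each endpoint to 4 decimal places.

p̂₁ = 168/222 = 0.75676, p̂₂ = 35/175 = 0.20000; p̂₁ − p̂₂ = 0.55676.
Unpooled SE = √(p̂₁(1−p̂₁)/n₁ + p̂₂(1−p̂₂)/n₂) = √(0.000829171 + 0.000914286) = 0.041755.
The 80% critical value is z* = 1.282. Margin of error = 0.05353.
CI: 0.55676 ± 0.05353 = (0.5032, 0.6103).

(0.5032, 0.6103)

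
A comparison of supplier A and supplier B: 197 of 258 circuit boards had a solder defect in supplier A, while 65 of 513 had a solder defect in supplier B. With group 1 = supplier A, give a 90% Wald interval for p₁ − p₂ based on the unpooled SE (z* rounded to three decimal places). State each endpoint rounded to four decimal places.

p̂₁ = 197/258 = 0.76357, p̂₂ = 65/513 = 0.12671; p̂₁ − p̂₂ = 0.63686.
SE = √(0.000699740 + 0.000215695) = √0.000915435 = 0.030256.
z* = 1.645 at the 90% level. Margin = 1.645·0.030256 = 0.04977.
Interval: 0.63686 ± 0.04977 → (0.5871, 0.6866).

(0.5871, 0.6866)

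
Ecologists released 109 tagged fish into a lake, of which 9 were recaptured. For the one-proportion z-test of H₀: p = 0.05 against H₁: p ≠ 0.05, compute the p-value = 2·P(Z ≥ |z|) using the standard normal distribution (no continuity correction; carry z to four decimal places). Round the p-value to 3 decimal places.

p-value = 0.119

Sample proportion p̂ = 9/109 = 0.08257.
Under H₀, SE = √(p₀(1−p₀)/n) = √(0.05·0.95/109) = √0.000435780 = 0.020875.
Test statistic (full precision, shown to 4 dp): z = (9/109 − 0.05)/SE₀ ≈ 1.5602.
From the standard normal, 2·P(Z ≥ |z|) = 0.119.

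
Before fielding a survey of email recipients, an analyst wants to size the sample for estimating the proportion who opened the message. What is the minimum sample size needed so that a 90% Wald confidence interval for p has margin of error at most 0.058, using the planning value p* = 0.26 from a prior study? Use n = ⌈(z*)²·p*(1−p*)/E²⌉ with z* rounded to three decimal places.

The 90% critical value is z* = 1.645.
p*(1−p*) = 0.26·0.74 = 0.1924.
Required n before rounding: 2.706025 × 0.1924 / 0.058² = 154.768.
Rounding up, n = 155.

n = 155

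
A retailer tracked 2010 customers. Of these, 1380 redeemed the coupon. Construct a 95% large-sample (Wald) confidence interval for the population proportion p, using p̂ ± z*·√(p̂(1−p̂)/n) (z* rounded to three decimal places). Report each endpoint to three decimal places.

With x = 1380 successes in n = 2010, p̂ = 0.68657.
SE(p̂) = √(0.68657·0.31343/2010) = 0.010347.
The 95% critical value is z* = 1.960.
Margin of error: 1.960 × 0.010347 = 0.02028.
CI: 0.68657 ± 0.02028 = (0.666, 0.707).

(0.666, 0.707)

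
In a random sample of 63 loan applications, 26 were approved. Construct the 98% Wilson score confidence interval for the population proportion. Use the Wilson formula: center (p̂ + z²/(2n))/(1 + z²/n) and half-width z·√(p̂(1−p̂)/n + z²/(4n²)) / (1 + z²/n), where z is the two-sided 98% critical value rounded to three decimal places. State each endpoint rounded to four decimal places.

(0.2810, 0.5582)

Here p̂ = 26/63 = 0.41270 and z = 2.326 (z² = 5.410276).
1 + z²/n = 1.085877.
Center = (0.41270 + 0.042939)/1.085877 = 0.41960.
Radicand: p̂(1−p̂)/n + z²/(4n²) = 0.003847277 + 0.000340783 = 0.004188060.
Half-width = z·√(radicand)/denom = 2.326·0.064715/1.085877 = 0.13862.
Interval: 0.41960 ± 0.13862 → (0.2810, 0.5582).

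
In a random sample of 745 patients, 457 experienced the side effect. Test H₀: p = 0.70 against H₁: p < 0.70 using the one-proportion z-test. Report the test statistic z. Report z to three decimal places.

p̂ = 457/745 = 0.61342.
Null standard error: √(0.70·0.30/745) = √0.000281879 = 0.016789.
z = (p̂ − p₀)/SE = (0.61342 − 0.70)/0.016789 = -5.157.

z = -5.157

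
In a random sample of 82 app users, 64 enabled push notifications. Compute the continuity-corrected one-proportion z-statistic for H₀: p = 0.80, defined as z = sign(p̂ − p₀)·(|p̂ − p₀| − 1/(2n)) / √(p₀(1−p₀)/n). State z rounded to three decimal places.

p̂ = 64/82 = 0.78049. p̂ − p₀ = -0.019512.
Continuity correction 1/(2n) = 1/164 = 0.006098.
Corrected numerator: |-0.019512| − 0.006098 = 0.013414.
SE₀ = √(0.80·0.20/82) = 0.044173.
z = (−)0.013414/0.044173 = -0.304.

z = -0.304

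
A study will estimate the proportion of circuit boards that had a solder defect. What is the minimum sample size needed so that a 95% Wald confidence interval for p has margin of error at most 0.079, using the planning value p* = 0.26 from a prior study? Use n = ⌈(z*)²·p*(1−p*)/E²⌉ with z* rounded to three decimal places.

The 95% critical value is z* = 1.960.
p*(1−p*) = 0.26·0.74 = 0.1924.
Required n before rounding: 3.841600 × 0.1924 / 0.079² = 118.430.
Rounding up, n = 119.

n = 119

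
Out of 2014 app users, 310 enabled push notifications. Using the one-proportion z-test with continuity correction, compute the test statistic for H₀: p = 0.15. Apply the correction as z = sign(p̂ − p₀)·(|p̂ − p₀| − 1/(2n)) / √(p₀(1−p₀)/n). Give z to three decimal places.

z = 0.462

The sample proportion is 310/2014 = 0.15392. p̂ − p₀ = 0.003923.
Continuity correction 1/(2n) = 1/4028 = 0.000248.
Corrected numerator: |0.003923| − 0.000248 = 0.003675.
Null standard error: √(0.15·0.85/2014) = √0.000063307 = 0.007957.
z = (+)0.003675/0.007957 = 0.462.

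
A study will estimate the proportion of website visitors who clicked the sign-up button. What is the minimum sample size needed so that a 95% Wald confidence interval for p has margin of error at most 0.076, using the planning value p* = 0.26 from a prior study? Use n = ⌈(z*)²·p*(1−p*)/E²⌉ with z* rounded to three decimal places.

The 95% critical value is z* = 1.960.
p*(1−p*) = 0.1924.
(z*)²·p*(1−p*)/E² = 3.841600·0.1924/0.005776 = 127.965.
⌈127.965⌉ = 128.

n = 128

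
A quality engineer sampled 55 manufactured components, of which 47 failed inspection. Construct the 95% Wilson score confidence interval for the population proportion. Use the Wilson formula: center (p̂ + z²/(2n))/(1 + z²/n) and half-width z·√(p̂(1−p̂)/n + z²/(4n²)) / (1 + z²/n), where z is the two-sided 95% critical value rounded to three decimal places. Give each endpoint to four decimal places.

p̂ = 47/55 = 0.85455; z = 1.960, so z² = 3.841600.
1 + z²/n = 1.069847.
Center = (0.85455 + 0.034924)/1.069847 = 0.83140.
Radicand: p̂(1−p̂)/n + z²/(4n²) = 0.002259955 + 0.000317488 = 0.002577443.
Half-width = 1.960·√0.002577443/1.069847 = 0.09301.
CI: 0.83140 ± 0.09301 = (0.7384, 0.9244).

(0.7384, 0.9244)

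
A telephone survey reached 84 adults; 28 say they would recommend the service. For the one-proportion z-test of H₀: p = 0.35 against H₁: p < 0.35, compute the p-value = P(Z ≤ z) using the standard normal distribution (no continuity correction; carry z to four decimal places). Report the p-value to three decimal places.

p-value = 0.374

Sample proportion p̂ = 28/84 = 0.33333.
Null standard error: √(0.35·0.65/84) = √0.002708333 = 0.052042.
Test statistic (full precision, shown to 4 dp): z = (28/84 − 0.35)/SE₀ ≈ -0.3203.
p-value = P(Z ≤ z) with z = -0.3203 → 0.374.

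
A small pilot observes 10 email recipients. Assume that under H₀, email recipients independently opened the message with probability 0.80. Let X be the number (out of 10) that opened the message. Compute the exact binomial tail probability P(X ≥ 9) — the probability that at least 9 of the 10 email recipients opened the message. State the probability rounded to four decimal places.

P = 0.3758

X is binomial with n = 10 and p = 0.80.
P(X ≥ 9) = C(10,9)·0.80^9·0.20^1 + C(10,10)·0.80^10·0.20^0.
= 0.268435 + 0.107374 = 0.3758.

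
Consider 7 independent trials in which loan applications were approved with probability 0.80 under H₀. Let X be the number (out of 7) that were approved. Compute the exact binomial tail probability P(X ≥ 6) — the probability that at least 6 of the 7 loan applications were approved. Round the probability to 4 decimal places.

P = 0.5767

X ~ Binomial(n=7, p=0.80).
P(X ≥ 6) = C(7,6)·0.80^6·0.20^1 + C(7,7)·0.80^7·0.20^0.
= 0.367002 + 0.209715 = 0.5767.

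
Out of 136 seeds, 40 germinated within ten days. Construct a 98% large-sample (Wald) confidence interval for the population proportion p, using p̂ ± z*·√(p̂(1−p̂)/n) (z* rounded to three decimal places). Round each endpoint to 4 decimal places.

With x = 40 successes in n = 136, p̂ = 0.29412.
Standard error of p̂: √(0.207612/136) = √0.001526562 = 0.039071.
For 98% confidence, z* = 2.326.
Margin = 2.326·0.039071 = 0.09088.
CI: 0.29412 ± 0.09088 = (0.2032, 0.3850).

(0.2032, 0.3850)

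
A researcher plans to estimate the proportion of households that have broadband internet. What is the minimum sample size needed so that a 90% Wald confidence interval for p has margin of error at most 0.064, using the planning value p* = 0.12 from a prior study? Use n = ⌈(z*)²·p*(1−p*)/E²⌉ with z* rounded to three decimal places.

For 90% confidence, z* = 1.645.
p*(1−p*) = 0.12·0.88 = 0.1056.
Required n before rounding: 2.706025 × 0.1056 / 0.064² = 69.765.
Rounding up, n = 70.

n = 70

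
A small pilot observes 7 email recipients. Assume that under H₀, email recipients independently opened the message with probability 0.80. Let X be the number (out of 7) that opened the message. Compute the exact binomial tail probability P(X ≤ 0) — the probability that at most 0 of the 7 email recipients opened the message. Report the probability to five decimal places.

X is binomial with n = 7 and p = 0.80.
P(X ≤ 0) = C(7,0)·0.80^0·0.20^7.
= 0.000013 = 0.00001.

P = 0.00001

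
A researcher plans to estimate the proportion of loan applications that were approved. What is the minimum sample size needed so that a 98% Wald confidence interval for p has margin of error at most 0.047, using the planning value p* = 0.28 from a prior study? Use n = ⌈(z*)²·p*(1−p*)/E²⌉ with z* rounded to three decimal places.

n = 494

z* = 2.326 at the 98% level.
p*(1−p*) = 0.28·0.72 = 0.2016.
(z*)²·p*(1−p*)/E² = 5.410276·0.2016/0.002209 = 493.758.
Rounding up, n = 494.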